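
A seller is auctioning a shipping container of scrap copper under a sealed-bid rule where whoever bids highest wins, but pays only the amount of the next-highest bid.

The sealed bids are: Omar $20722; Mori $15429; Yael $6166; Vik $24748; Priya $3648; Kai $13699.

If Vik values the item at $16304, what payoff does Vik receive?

−$4418

Highest bid: Vik at $24748, so Vik wins.
Second-highest bid: Omar at $20722 — that is the price the winner pays.
Vik's payoff = value − price = $16304 − $20722 = −$4418.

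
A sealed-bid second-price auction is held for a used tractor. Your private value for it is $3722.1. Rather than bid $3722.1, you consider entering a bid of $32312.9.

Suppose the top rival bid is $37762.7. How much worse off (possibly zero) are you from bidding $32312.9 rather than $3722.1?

$0

Bidding your value $3722.1: you lose (since $3722.1 < $37762.7). Payoff $0.
Bidding $32312.9: you lose. Payoff $0.
Difference = $0 − $0 = $0; both bids lead to the same outcome because the competing bid is above both your value and your alternative bid.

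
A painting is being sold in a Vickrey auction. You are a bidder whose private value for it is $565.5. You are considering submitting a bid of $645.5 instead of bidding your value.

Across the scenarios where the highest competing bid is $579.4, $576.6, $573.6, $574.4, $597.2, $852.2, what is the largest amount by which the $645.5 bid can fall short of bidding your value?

$579.4: truthful gives $0, deviation gives −$13.9 → loss $13.9.
$576.6: truthful gives $0, deviation gives −$11.1 → loss $11.1.
$573.6: truthful gives $0, deviation gives −$8.1 → loss $8.1.
$574.4: truthful gives $0, deviation gives −$8.9 → loss $8.9.
$597.2: truthful gives $0, deviation gives −$31.7 → loss $31.7.
$852.2: same outcome either way → loss $0.
Maximum loss: $31.7.

$31.7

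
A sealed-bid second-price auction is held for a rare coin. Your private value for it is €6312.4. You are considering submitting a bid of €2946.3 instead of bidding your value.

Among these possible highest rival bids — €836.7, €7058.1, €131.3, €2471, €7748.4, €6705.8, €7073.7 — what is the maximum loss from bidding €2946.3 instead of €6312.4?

€0

€836.7: same outcome either way → loss €0.
€7058.1: same outcome either way → loss €0.
€131.3: same outcome either way → loss €0.
€2471: same outcome either way → loss €0.
€7748.4: same outcome either way → loss €0.
€6705.8: same outcome either way → loss €0.
€7073.7: same outcome either way → loss €0.
Maximum loss: €0.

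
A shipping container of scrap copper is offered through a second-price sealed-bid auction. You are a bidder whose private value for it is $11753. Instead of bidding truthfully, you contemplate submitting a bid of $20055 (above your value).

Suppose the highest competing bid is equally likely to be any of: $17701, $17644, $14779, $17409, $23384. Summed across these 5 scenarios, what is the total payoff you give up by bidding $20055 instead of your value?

The deviation costs you only when the competing bid falls strictly between $11753 and $20055; elsewhere both bids give the same outcome.
$17701: truthful payoff $0, deviation payoff −$5948 → loss $5948.
$17644: truthful payoff $0, deviation payoff −$5891 → loss $5891.
$14779: truthful payoff $0, deviation payoff −$3026 → loss $3026.
$17409: truthful payoff $0, deviation payoff −$5656 → loss $5656.
$23384: outcomes coincide → loss $0.
Total loss = $5948 + $5891 + $3026 + $5656 = $20521.

$20521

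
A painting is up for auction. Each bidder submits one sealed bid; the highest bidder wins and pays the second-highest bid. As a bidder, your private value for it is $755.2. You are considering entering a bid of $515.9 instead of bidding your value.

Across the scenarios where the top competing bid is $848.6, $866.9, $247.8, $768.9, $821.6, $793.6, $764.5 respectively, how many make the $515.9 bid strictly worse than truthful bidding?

The deviation hurts exactly when the highest competing bid lies strictly between $515.9 and $755.2 — underbidding then forfeits a profitable win.
$848.6: above both → same outcome either way.
$866.9: above both → same outcome either way.
$247.8: below both → same outcome either way.
$768.9: above both → same outcome either way.
$821.6: above both → same outcome either way.
$793.6: above both → same outcome either way.
$764.5: above both → same outcome either way.
Count: 0.

0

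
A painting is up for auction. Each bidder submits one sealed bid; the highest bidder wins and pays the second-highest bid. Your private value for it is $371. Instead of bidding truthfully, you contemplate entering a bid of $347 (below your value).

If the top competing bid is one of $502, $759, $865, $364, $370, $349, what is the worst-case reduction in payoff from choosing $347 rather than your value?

$502: same outcome either way → loss $0.
$759: same outcome either way → loss $0.
$865: same outcome either way → loss $0.
$364: truthful gives $7, deviation gives $0 → loss $7.
$370: truthful gives $1, deviation gives $0 → loss $1.
$349: truthful gives $22, deviation gives $0 → loss $22.
Maximum loss: $22.

$22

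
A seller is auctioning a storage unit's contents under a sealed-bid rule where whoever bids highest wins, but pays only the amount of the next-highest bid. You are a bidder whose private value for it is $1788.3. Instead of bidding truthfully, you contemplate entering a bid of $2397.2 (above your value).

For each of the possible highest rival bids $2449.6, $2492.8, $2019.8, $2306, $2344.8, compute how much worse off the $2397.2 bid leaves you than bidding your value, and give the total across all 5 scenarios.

The deviation costs you only when the competing bid falls strictly between $1788.3 and $2397.2; elsewhere both bids give the same outcome.
$2449.6: outcomes coincide → loss $0.
$2492.8: outcomes coincide → loss $0.
$2019.8: truthful payoff $0, deviation payoff −$231.5 → loss $231.5.
$2306: truthful payoff $0, deviation payoff −$517.7 → loss $517.7.
$2344.8: truthful payoff $0, deviation payoff −$556.5 → loss $556.5.
Total loss = $231.5 + $517.7 + $556.5 = $1305.7.
Because the price is fixed by the runner-up's bid, deviating from your value can only change a good outcome into a bad one — never the reverse.

$1305.7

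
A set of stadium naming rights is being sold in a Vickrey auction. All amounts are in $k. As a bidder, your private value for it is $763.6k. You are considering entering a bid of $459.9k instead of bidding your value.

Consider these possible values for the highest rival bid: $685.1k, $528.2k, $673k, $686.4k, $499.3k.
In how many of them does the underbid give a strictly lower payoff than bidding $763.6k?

5

The deviation hurts exactly when the highest competing bid lies strictly between $459.9k and $763.6k — underbidding then forfeits a profitable win.
$685.1k: inside the interval → strictly worse (loss $78.5k).
$528.2k: inside the interval → strictly worse (loss $235.4k).
$673k: inside the interval → strictly worse (loss $90.6k).
$686.4k: inside the interval → strictly worse (loss $77.2k).
$499.3k: inside the interval → strictly worse (loss $264.3k).
Count: 5.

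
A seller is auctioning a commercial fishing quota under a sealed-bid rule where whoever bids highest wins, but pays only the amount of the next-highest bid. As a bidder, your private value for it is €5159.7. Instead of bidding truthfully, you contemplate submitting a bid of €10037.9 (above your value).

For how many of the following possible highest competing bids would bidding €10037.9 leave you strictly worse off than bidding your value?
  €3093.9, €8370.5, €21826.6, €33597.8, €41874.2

The deviation hurts exactly when the highest competing bid lies strictly between €5159.7 and €10037.9 — overbidding then wins at a price above your value.
€3093.9: below both → same outcome either way.
€8370.5: inside the interval → strictly worse (loss €3210.8).
€21826.6: above both → same outcome either way.
€33597.8: above both → same outcome either way.
€41874.2: above both → same outcome either way.
Count: 1.

1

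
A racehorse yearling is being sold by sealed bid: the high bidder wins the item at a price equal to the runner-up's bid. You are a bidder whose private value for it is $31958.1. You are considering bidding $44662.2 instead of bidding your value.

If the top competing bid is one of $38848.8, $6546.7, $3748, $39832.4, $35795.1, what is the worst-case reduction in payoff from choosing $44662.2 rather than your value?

$7874.3

$38848.8: truthful gives $0, deviation gives −$6890.7 → loss $6890.7.
$6546.7: same outcome either way → loss $0.
$3748: same outcome either way → loss $0.
$39832.4: truthful gives $0, deviation gives −$7874.3 → loss $7874.3.
$35795.1: truthful gives $0, deviation gives −$3837 → loss $3837.
Maximum loss: $7874.3.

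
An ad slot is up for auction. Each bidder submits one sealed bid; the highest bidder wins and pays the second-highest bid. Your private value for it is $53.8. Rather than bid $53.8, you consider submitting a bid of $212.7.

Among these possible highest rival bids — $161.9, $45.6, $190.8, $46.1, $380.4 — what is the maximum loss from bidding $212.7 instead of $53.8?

$161.9: truthful gives $0, deviation gives −$108.1 → loss $108.1.
$45.6: same outcome either way → loss $0.
$190.8: truthful gives $0, deviation gives −$137 → loss $137.
$46.1: same outcome either way → loss $0.
$380.4: same outcome either way → loss $0.
Maximum loss: $137.

$137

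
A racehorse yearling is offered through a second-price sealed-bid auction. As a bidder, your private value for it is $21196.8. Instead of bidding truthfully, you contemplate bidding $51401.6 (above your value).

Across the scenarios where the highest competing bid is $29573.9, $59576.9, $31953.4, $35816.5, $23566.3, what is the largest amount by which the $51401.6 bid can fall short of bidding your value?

$29573.9: truthful gives $0, deviation gives −$8377.1 → loss $8377.1.
$59576.9: same outcome either way → loss $0.
$31953.4: truthful gives $0, deviation gives −$10756.6 → loss $10756.6.
$35816.5: truthful gives $0, deviation gives −$14619.7 → loss $14619.7.
$23566.3: truthful gives $0, deviation gives −$2369.5 → loss $2369.5.
Maximum loss: $14619.7.

$14619.7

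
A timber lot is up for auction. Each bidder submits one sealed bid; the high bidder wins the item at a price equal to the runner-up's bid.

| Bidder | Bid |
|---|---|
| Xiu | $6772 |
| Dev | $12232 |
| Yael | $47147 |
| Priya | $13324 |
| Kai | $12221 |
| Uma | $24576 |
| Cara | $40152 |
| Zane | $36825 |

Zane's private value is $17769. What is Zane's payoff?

Highest bid: Yael at $47147, so Yael wins.
Second-highest bid: Cara at $40152 — that is the price the winner pays.
Zane did not win, so Zane pays nothing and receives nothing: payoff $0.

$0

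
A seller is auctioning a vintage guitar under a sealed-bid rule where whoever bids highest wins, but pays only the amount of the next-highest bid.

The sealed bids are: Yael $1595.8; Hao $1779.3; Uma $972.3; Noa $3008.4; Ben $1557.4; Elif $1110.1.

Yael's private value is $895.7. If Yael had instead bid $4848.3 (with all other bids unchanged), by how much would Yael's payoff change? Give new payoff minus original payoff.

The highest bid among the other bidders is $3008.4; Yael's bid doesn't change that.
Original bid $1595.8: Yael is not highest (top rival bid is $3008.4); payoff $0.
Alternative bid $4848.3: Yael is highest, pays the top rival bid $3008.4; payoff $895.7 − $3008.4 = −$2112.7.
Change in payoff = −$2112.7 − ($0) = −$2112.7.

−$2112.7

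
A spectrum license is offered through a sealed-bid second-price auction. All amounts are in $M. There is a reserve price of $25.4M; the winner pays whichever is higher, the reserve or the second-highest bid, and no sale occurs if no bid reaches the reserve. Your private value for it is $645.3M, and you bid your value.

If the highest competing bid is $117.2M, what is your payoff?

Your bid $645.3M is the highest and exceeds the reserve.
Price = max(second-highest bid, reserve) = max($117.2M, $25.4M) = $117.2M.
Payoff = $645.3M − $117.2M = $528.1M.

$528.1M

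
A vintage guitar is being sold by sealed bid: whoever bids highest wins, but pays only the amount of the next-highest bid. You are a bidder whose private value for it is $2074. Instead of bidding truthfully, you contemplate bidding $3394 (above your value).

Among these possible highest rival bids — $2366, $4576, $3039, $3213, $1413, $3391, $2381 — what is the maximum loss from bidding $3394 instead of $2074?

$2366: truthful gives $0, deviation gives −$292 → loss $292.
$4576: same outcome either way → loss $0.
$3039: truthful gives $0, deviation gives −$965 → loss $965.
$3213: truthful gives $0, deviation gives −$1139 → loss $1139.
$1413: same outcome either way → loss $0.
$3391: truthful gives $0, deviation gives −$1317 → loss $1317.
$2381: truthful gives $0, deviation gives −$307 → loss $307.
Maximum loss: $1317.

$1317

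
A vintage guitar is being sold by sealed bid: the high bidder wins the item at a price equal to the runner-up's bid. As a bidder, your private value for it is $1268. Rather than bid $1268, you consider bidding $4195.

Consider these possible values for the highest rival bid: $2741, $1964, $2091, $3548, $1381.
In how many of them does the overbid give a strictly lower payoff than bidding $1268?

The deviation hurts exactly when the highest competing bid lies strictly between $1268 and $4195 — overbidding then wins at a price above your value.
$2741: inside the interval → strictly worse (loss $1473).
$1964: inside the interval → strictly worse (loss $696).
$2091: inside the interval → strictly worse (loss $823).
$3548: inside the interval → strictly worse (loss $2280).
$1381: inside the interval → strictly worse (loss $113).
Count: 5.

5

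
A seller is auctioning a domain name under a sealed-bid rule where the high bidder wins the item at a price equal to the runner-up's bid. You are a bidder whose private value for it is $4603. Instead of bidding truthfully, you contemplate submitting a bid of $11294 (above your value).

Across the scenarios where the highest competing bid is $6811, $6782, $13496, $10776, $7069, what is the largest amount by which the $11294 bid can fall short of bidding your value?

$6173

$6811: truthful gives $0, deviation gives −$2208 → loss $2208.
$6782: truthful gives $0, deviation gives −$2179 → loss $2179.
$13496: same outcome either way → loss $0.
$10776: truthful gives $0, deviation gives −$6173 → loss $6173.
$7069: truthful gives $0, deviation gives −$2466 → loss $2466.
Maximum loss: $6173.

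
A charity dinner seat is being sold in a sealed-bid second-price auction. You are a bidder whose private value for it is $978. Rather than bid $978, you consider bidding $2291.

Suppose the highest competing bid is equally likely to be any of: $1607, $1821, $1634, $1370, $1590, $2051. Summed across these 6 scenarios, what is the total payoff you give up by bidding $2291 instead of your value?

The deviation costs you only when the competing bid falls strictly between $978 and $2291; elsewhere both bids give the same outcome.
$1607: truthful payoff $0, deviation payoff −$629 → loss $629.
$1821: truthful payoff $0, deviation payoff −$843 → loss $843.
$1634: truthful payoff $0, deviation payoff −$656 → loss $656.
$1370: truthful payoff $0, deviation payoff −$392 → loss $392.
$1590: truthful payoff $0, deviation payoff −$612 → loss $612.
$2051: truthful payoff $0, deviation payoff −$1073 → loss $1073.
Total loss = $629 + $843 + $656 + $392 + $612 + $1073 = $4205.

$4205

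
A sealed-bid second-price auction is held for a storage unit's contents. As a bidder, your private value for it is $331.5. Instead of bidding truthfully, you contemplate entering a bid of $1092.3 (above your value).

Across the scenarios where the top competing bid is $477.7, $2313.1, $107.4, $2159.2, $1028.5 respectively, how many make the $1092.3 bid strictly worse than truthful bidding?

The deviation hurts exactly when the highest competing bid lies strictly between $331.5 and $1092.3 — overbidding then wins at a price above your value.
$477.7: inside the interval → strictly worse (loss $146.2).
$2313.1: above both → same outcome either way.
$107.4: below both → same outcome either way.
$2159.2: above both → same outcome either way.
$1028.5: inside the interval → strictly worse (loss $697).
Count: 2.

2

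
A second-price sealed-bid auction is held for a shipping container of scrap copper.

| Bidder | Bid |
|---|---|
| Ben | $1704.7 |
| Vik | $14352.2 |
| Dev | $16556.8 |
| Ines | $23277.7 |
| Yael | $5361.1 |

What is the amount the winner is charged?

Highest bid: Ines at $23277.7, so Ines wins.
Second-highest bid: Dev at $16556.8 — that is the price the winner pays.

$16556.8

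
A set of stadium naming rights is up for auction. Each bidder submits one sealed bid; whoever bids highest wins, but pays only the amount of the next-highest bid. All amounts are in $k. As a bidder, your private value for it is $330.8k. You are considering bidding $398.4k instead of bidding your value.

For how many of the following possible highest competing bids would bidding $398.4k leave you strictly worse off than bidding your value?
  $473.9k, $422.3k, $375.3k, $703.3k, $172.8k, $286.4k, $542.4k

1

The deviation hurts exactly when the highest competing bid lies strictly between $330.8k and $398.4k — overbidding then wins at a price above your value.
$473.9k: above both → same outcome either way.
$422.3k: above both → same outcome either way.
$375.3k: inside the interval → strictly worse (loss $44.5k).
$703.3k: above both → same outcome either way.
$172.8k: below both → same outcome either way.
$286.4k: below both → same outcome either way.
$542.4k: above both → same outcome either way.
Count: 1.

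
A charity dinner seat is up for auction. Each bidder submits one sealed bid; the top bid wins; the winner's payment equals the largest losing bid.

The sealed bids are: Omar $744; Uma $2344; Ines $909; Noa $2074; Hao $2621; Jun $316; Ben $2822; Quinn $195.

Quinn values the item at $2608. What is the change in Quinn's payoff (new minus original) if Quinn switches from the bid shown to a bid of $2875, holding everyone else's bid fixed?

The highest bid among the other bidders is $2822; Quinn's bid doesn't change that.
Original bid $195: Quinn is not highest (top rival bid is $2822); payoff $0.
Alternative bid $2875: Quinn is highest, pays the top rival bid $2822; payoff $2608 − $2822 = −$214.
Change in payoff = −$214 − ($0) = −$214.

−$214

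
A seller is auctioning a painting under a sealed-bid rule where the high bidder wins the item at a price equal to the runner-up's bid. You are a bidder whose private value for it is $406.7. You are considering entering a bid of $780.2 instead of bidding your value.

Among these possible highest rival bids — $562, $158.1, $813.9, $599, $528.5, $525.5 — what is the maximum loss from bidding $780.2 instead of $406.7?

$192.3

$562: truthful gives $0, deviation gives −$155.3 → loss $155.3.
$158.1: same outcome either way → loss $0.
$813.9: same outcome either way → loss $0.
$599: truthful gives $0, deviation gives −$192.3 → loss $192.3.
$528.5: truthful gives $0, deviation gives −$121.8 → loss $121.8.
$525.5: truthful gives $0, deviation gives −$118.8 → loss $118.8.
Maximum loss: $192.3.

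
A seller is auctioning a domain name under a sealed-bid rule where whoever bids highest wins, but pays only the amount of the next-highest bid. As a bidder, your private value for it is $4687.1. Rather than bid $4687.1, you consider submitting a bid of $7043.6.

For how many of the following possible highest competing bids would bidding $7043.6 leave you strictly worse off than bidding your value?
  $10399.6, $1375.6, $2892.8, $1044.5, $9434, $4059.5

0

The deviation hurts exactly when the highest competing bid lies strictly between $4687.1 and $7043.6 — overbidding then wins at a price above your value.
$10399.6: above both → same outcome either way.
$1375.6: below both → same outcome either way.
$2892.8: below both → same outcome either way.
$1044.5: below both → same outcome either way.
$9434: above both → same outcome either way.
$4059.5: below both → same outcome either way.
Count: 0.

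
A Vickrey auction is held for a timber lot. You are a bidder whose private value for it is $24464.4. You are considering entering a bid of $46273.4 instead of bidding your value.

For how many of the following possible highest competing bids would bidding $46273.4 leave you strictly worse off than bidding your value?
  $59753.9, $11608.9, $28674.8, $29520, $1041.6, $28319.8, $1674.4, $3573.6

3

The deviation hurts exactly when the highest competing bid lies strictly between $24464.4 and $46273.4 — overbidding then wins at a price above your value.
$59753.9: above both → same outcome either way.
$11608.9: below both → same outcome either way.
$28674.8: inside the interval → strictly worse (loss $4210.4).
$29520: inside the interval → strictly worse (loss $5055.6).
$1041.6: below both → same outcome either way.
$28319.8: inside the interval → strictly worse (loss $3855.4).
$1674.4: below both → same outcome either way.
$3573.6: below both → same outcome either way.
Count: 3.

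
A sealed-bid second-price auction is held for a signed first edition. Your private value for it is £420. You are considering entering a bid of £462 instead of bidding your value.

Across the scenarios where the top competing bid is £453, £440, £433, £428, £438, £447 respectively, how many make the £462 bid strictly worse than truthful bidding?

The deviation hurts exactly when the highest competing bid lies strictly between £420 and £462 — overbidding then wins at a price above your value.
£453: inside the interval → strictly worse (loss £33).
£440: inside the interval → strictly worse (loss £20).
£433: inside the interval → strictly worse (loss £13).
£428: inside the interval → strictly worse (loss £8).
£438: inside the interval → strictly worse (loss £18).
£447: inside the interval → strictly worse (loss £27).
Count: 6.

6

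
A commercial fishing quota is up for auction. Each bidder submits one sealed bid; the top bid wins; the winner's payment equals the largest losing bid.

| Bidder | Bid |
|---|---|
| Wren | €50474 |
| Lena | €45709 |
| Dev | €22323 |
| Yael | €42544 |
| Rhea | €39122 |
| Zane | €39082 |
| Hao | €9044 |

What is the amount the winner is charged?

€45709

Highest bid: Wren at €50474, so Wren wins.
Second-highest bid: Lena at €45709 — that is the price the winner pays.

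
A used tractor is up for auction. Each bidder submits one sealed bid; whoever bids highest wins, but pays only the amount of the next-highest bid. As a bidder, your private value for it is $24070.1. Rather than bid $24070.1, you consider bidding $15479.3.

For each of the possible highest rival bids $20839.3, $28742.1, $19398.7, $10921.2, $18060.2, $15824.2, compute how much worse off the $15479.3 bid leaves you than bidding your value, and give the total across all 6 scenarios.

The deviation costs you only when the competing bid falls strictly between $15479.3 and $24070.1; elsewhere both bids give the same outcome.
$20839.3: truthful payoff $3230.8, deviation payoff $0 → loss $3230.8.
$28742.1: outcomes coincide → loss $0.
$19398.7: truthful payoff $4671.4, deviation payoff $0 → loss $4671.4.
$10921.2: outcomes coincide → loss $0.
$18060.2: truthful payoff $6009.9, deviation payoff $0 → loss $6009.9.
$15824.2: truthful payoff $8245.9, deviation payoff $0 → loss $8245.9.
Total loss = $3230.8 + $4671.4 + $6009.9 + $8245.9 = $22158.

$22158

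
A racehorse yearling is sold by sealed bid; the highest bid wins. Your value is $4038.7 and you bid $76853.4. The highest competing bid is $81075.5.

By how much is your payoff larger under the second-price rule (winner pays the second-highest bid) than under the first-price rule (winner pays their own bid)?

$0

Your bid $76853.4 is below $81075.5, so you lose under either rule.
Payoff is $0 in both cases; difference = $0.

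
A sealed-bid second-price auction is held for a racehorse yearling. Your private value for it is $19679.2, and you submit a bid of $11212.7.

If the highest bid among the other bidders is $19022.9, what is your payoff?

$0

Your bid $11212.7 is below the highest competing bid $19022.9, so you lose.
A losing bidder pays nothing and receives nothing: payoff = $0.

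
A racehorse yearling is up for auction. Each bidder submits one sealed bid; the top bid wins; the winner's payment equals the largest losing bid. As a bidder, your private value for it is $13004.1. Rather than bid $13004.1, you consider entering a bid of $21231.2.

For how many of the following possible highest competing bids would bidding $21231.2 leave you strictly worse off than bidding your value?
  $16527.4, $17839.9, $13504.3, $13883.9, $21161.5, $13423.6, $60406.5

The deviation hurts exactly when the highest competing bid lies strictly between $13004.1 and $21231.2 — overbidding then wins at a price above your value.
$16527.4: inside the interval → strictly worse (loss $3523.3).
$17839.9: inside the interval → strictly worse (loss $4835.8).
$13504.3: inside the interval → strictly worse (loss $500.2).
$13883.9: inside the interval → strictly worse (loss $879.8).
$21161.5: inside the interval → strictly worse (loss $8157.4).
$13423.6: inside the interval → strictly worse (loss $419.5).
$60406.5: above both → same outcome either way.
Count: 6.

6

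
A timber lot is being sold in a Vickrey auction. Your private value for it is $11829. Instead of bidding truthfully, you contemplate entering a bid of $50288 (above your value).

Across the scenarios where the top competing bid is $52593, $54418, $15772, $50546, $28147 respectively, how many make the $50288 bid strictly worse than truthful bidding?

The deviation hurts exactly when the highest competing bid lies strictly between $11829 and $50288 — overbidding then wins at a price above your value.
$52593: above both → same outcome either way.
$54418: above both → same outcome either way.
$15772: inside the interval → strictly worse (loss $3943).
$50546: above both → same outcome either way.
$28147: inside the interval → strictly worse (loss $16318).
Count: 2.

2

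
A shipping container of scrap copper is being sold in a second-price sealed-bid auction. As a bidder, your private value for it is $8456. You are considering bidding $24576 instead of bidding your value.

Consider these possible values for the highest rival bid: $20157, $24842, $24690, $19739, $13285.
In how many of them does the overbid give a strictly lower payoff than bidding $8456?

3

The deviation hurts exactly when the highest competing bid lies strictly between $8456 and $24576 — overbidding then wins at a price above your value.
$20157: inside the interval → strictly worse (loss $11701).
$24842: above both → same outcome either way.
$24690: above both → same outcome either way.
$19739: inside the interval → strictly worse (loss $11283).
$13285: inside the interval → strictly worse (loss $4829).
Count: 3.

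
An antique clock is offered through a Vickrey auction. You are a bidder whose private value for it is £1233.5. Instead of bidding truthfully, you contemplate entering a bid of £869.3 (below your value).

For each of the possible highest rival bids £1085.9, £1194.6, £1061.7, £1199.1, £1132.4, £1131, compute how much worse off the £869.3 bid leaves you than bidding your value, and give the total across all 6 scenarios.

The deviation costs you only when the competing bid falls strictly between £869.3 and £1233.5; elsewhere both bids give the same outcome.
£1085.9: truthful payoff £147.6, deviation payoff £0 → loss £147.6.
£1194.6: truthful payoff £38.9, deviation payoff £0 → loss £38.9.
£1061.7: truthful payoff £171.8, deviation payoff £0 → loss £171.8.
£1199.1: truthful payoff £34.4, deviation payoff £0 → loss £34.4.
£1132.4: truthful payoff £101.1, deviation payoff £0 → loss £101.1.
£1131: truthful payoff £102.5, deviation payoff £0 → loss £102.5.
Total loss = £147.6 + £38.9 + £171.8 + £34.4 + £101.1 + £102.5 = £596.3.

£596.3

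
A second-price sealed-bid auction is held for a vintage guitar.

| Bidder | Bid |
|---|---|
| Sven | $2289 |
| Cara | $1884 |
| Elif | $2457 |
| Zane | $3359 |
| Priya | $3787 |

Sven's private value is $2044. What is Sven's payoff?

Highest bid: Priya at $3787, so Priya wins.
Second-highest bid: Zane at $3359 — that is the price the winner pays.
Sven did not win, so Sven pays nothing and receives nothing: payoff $0.

$0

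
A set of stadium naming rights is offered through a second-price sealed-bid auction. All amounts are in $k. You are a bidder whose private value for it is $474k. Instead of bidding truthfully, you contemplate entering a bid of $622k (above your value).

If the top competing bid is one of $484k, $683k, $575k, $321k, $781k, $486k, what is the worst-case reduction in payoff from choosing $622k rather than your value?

$101k

$484k: truthful gives $0k, deviation gives −$10k → loss $10k.
$683k: same outcome either way → loss $0k.
$575k: truthful gives $0k, deviation gives −$101k → loss $101k.
$321k: same outcome either way → loss $0k.
$781k: same outcome either way → loss $0k.
$486k: truthful gives $0k, deviation gives −$12k → loss $12k.
Maximum loss: $101k.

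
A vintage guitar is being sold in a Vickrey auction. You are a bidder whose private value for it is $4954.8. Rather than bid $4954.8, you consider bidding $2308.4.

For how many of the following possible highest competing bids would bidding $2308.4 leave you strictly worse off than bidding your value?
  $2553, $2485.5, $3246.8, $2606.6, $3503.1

The deviation hurts exactly when the highest competing bid lies strictly between $2308.4 and $4954.8 — underbidding then forfeits a profitable win.
$2553: inside the interval → strictly worse (loss $2401.8).
$2485.5: inside the interval → strictly worse (loss $2469.3).
$3246.8: inside the interval → strictly worse (loss $1708).
$2606.6: inside the interval → strictly worse (loss $2348.2).
$3503.1: inside the interval → strictly worse (loss $1451.7).
Count: 5.

5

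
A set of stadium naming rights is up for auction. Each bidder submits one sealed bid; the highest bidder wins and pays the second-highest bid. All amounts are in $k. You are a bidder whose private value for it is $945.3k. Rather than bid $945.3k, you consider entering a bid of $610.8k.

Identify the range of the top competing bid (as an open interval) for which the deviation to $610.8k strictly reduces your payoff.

($610.8k, $945.3k)

If the competing bid is below $610.8k, both bids win at the same price — no difference.
If it is above $945.3k, both bids lose — no difference.
If it lies strictly between $610.8k and $945.3k, bidding your value wins at a price below your value (positive payoff) while bidding $610.8k loses (payoff 0).
So the deviation strictly hurts on the open interval ($610.8k, $945.3k).
Because the price is fixed by the runner-up's bid, deviating from your value can only change a good outcome into a bad one — never the reverse.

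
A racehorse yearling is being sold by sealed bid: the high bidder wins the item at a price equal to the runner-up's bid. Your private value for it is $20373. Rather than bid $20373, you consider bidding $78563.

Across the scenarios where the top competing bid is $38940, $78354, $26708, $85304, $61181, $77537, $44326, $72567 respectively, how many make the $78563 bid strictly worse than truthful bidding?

7

The deviation hurts exactly when the highest competing bid lies strictly between $20373 and $78563 — overbidding then wins at a price above your value.
$38940: inside the interval → strictly worse (loss $18567).
$78354: inside the interval → strictly worse (loss $57981).
$26708: inside the interval → strictly worse (loss $6335).
$85304: above both → same outcome either way.
$61181: inside the interval → strictly worse (loss $40808).
$77537: inside the interval → strictly worse (loss $57164).
$44326: inside the interval → strictly worse (loss $23953).
$72567: inside the interval → strictly worse (loss $52194).
Count: 7.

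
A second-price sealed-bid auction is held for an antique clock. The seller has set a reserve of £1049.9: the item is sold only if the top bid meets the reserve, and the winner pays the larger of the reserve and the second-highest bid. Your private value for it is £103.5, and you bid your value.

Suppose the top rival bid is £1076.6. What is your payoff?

£0

Your bid £103.5 is below the highest competing bid £1076.6, so you lose. Payoff £0.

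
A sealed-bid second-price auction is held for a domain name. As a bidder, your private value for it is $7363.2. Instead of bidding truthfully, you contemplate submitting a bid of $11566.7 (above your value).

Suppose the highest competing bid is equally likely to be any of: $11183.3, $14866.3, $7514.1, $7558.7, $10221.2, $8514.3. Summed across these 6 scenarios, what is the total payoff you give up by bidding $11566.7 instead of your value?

The deviation costs you only when the competing bid falls strictly between $7363.2 and $11566.7; elsewhere both bids give the same outcome.
$11183.3: truthful payoff $0, deviation payoff −$3820.1 → loss $3820.1.
$14866.3: outcomes coincide → loss $0.
$7514.1: truthful payoff $0, deviation payoff −$150.9 → loss $150.9.
$7558.7: truthful payoff $0, deviation payoff −$195.5 → loss $195.5.
$10221.2: truthful payoff $0, deviation payoff −$2858 → loss $2858.
$8514.3: truthful payoff $0, deviation payoff −$1151.1 → loss $1151.1.
Total loss = $3820.1 + $150.9 + $195.5 + $2858 + $1151.1 = $8175.6.

$8175.6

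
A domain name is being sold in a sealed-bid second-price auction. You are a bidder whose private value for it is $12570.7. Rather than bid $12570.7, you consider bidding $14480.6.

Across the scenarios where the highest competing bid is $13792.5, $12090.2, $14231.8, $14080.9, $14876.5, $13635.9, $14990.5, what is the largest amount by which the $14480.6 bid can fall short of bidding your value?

$1661.1

$13792.5: truthful gives $0, deviation gives −$1221.8 → loss $1221.8.
$12090.2: same outcome either way → loss $0.
$14231.8: truthful gives $0, deviation gives −$1661.1 → loss $1661.1.
$14080.9: truthful gives $0, deviation gives −$1510.2 → loss $1510.2.
$14876.5: same outcome either way → loss $0.
$13635.9: truthful gives $0, deviation gives −$1065.2 → loss $1065.2.
$14990.5: same outcome either way → loss $0.
Maximum loss: $1661.1.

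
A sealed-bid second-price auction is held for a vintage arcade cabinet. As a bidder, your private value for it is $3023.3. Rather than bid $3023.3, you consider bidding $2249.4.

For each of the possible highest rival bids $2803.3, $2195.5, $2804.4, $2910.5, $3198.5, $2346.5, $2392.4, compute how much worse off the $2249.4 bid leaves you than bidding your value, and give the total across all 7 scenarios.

The deviation costs you only when the competing bid falls strictly between $2249.4 and $3023.3; elsewhere both bids give the same outcome.
$2803.3: truthful payoff $220, deviation payoff $0 → loss $220.
$2195.5: outcomes coincide → loss $0.
$2804.4: truthful payoff $218.9, deviation payoff $0 → loss $218.9.
$2910.5: truthful payoff $112.8, deviation payoff $0 → loss $112.8.
$3198.5: outcomes coincide → loss $0.
$2346.5: truthful payoff $676.8, deviation payoff $0 → loss $676.8.
$2392.4: truthful payoff $630.9, deviation payoff $0 → loss $630.9.
Total loss = $220 + $218.9 + $112.8 + $676.8 + $630.9 = $1859.4.

$1859.4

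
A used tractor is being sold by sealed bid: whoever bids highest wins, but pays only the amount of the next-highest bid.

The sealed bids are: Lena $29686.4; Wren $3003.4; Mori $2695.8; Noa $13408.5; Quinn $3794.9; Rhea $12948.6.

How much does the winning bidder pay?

Highest bid: Lena at $29686.4, so Lena wins.
Second-highest bid: Noa at $13408.5 — that is the price the winner pays.

$13408.5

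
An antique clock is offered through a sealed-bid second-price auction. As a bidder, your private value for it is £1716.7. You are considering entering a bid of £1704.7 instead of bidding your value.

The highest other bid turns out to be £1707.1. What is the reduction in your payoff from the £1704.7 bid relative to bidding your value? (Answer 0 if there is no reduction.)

Bidding your value £1716.7: you win (since £1716.7 > £1707.1) and pay £1707.1. Payoff £9.6.
Bidding £1704.7: you lose. Payoff £0.
The competing bid £1707.1 lies between your shaded bid and your value, so underbidding forfeits an item you could have won at a profitable price.
Loss from deviating = £9.6 − (£0) = £9.6.
In a second-price auction your bid sets only whether you win, not what you pay, so bidding your true value is weakly dominant.

£9.6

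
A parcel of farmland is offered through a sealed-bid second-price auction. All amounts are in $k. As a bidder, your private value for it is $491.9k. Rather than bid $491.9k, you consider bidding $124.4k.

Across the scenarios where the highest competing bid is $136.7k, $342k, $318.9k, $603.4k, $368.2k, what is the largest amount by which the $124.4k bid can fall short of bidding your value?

$355.2k

$136.7k: truthful gives $355.2k, deviation gives $0k → loss $355.2k.
$342k: truthful gives $149.9k, deviation gives $0k → loss $149.9k.
$318.9k: truthful gives $173k, deviation gives $0k → loss $173k.
$603.4k: same outcome either way → loss $0k.
$368.2k: truthful gives $123.7k, deviation gives $0k → loss $123.7k.
Maximum loss: $355.2k.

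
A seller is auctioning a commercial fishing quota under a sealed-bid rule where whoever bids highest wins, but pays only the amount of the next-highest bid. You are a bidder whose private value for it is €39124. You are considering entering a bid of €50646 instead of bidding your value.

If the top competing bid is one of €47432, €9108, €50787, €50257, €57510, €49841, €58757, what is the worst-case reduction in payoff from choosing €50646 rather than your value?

€11133

€47432: truthful gives €0, deviation gives −€8308 → loss €8308.
€9108: same outcome either way → loss €0.
€50787: same outcome either way → loss €0.
€50257: truthful gives €0, deviation gives −€11133 → loss €11133.
€57510: same outcome either way → loss €0.
€49841: truthful gives €0, deviation gives −€10717 → loss €10717.
€58757: same outcome either way → loss €0.
Maximum loss: €11133.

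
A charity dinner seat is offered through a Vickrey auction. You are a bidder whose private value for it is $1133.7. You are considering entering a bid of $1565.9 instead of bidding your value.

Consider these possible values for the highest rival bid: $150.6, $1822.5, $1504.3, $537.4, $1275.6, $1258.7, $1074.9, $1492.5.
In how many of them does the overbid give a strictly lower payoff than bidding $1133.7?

4

The deviation hurts exactly when the highest competing bid lies strictly between $1133.7 and $1565.9 — overbidding then wins at a price above your value.
$150.6: below both → same outcome either way.
$1822.5: above both → same outcome either way.
$1504.3: inside the interval → strictly worse (loss $370.6).
$537.4: below both → same outcome either way.
$1275.6: inside the interval → strictly worse (loss $141.9).
$1258.7: inside the interval → strictly worse (loss $125).
$1074.9: below both → same outcome either way.
$1492.5: inside the interval → strictly worse (loss $358.8).
Count: 4.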